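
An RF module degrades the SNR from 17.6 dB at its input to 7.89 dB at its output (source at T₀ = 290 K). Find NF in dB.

9.71 dB

NF (dB) = SNR_in(dB) − SNR_out(dB) when the source is at T₀
NF = 17.6 − 7.89 = 9.71 dB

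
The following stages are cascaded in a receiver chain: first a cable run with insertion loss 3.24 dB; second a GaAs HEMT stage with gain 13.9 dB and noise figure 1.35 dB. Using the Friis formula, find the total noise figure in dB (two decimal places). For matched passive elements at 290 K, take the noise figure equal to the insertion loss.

Convert to linear (a loss of L dB is a gain of −L dB): F_i = 10^(NF_i/10), G_i = 10^(G_i,dB/10)
  Stage 1: F_1 = 10^(3.24/10) = 2.109, G_1 = 10^(−3.24/10) = 0.4742
  Stage 2: F_2 = 10^(1.35/10) = 1.365, G_2 = 10^(13.9/10) = 24.55
Friis cascade:
  F = 2.109 + (1.365 − 1)/0.4742 = 2.877
NF = 10 log₁₀(2.877) = 4.59 dB

4.59 dB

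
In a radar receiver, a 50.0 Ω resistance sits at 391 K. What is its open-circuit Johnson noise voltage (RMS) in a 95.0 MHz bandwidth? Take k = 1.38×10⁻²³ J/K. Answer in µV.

10.1 µV

V_n = √(4kTRB)
4kTRB = 4 × 1.38×10⁻²³ × 391 × 5.00×10¹ × 9.50×10⁷ = 1.03×10⁻¹⁰ V²
V_n = √(1.03×10⁻¹⁰) = 1.01×10⁻⁵ V = 10.1 µV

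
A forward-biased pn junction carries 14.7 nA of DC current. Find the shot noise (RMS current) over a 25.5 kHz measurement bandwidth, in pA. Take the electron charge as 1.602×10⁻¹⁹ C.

I_n = √(2qI·B)
2qI·B = 2 × 1.602×10⁻¹⁹ × 1.47×10⁻⁸ × 2.55×10⁴ = 1.20×10⁻²² A²
I_n = √(1.20×10⁻²²) = 1.10×10⁻¹¹ A = 11.0 pA

11.0 pA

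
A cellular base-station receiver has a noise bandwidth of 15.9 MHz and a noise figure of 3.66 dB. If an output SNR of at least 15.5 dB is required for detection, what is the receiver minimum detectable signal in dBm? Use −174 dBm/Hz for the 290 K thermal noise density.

Sensitivity = −174 + 10 log₁₀(B) + NF + SNR_min
= −174 + 72.01 + 3.66 + 15.5
= −82.83 dBm → −82.8 dBm

−82.8 dBm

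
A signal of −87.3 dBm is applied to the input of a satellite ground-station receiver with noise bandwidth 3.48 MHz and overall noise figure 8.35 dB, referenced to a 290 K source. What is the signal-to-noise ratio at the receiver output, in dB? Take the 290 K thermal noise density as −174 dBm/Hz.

12.9 dB

Noise floor: N = −174 + 10 log₁₀(B) + NF
10 log₁₀(3.48×10⁶) = 65.42 dB
N = −174 + 65.42 + 8.35 = −100.23 dBm
SNR = P_sig − N = −87.3 − (−100.23) = 12.93 dB → 12.9 dB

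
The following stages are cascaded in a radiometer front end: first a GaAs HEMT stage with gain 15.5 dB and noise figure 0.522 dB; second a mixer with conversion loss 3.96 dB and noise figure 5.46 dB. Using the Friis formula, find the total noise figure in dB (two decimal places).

0.79 dB

Convert to linear (a loss of L dB is a gain of −L dB): F_i = 10^(NF_i/10), G_i = 10^(G_i,dB/10)
  Stage 1: F_1 = 10^(0.522/10) = 1.128, G_1 = 10^(15.5/10) = 35.48
  Stage 2: F_2 = 10^(5.46/10) = 3.516, G_2 = 10^(−3.96/10) = 0.4018
Friis cascade:
  F = 1.128 + (3.516 − 1)/35.48 = 1.199
NF = 10 log₁₀(1.199) = 0.79 dB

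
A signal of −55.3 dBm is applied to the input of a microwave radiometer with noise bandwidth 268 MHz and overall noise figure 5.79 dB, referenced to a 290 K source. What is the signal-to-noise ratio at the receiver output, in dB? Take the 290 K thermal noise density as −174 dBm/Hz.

28.6 dB

Noise floor: N = −174 + 10 log₁₀(B) + NF
10 log₁₀(2.68×10⁸) = 84.28 dB
N = −174 + 84.28 + 5.79 = −83.93 dBm
SNR = P_sig − N = −55.3 − (−83.93) = 28.63 dB → 28.6 dB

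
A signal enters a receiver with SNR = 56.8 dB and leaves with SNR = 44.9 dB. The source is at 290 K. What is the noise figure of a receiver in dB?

11.9 dB

NF (dB) = SNR_in(dB) − SNR_out(dB) when the source is at T₀
NF = 56.8 − 44.9 = 11.9 dB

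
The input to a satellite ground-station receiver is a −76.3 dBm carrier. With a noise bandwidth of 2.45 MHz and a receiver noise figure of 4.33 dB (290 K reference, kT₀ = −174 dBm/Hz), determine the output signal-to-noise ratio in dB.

Noise floor: N = −174 + 10 log₁₀(B) + NF
10 log₁₀(2.45×10⁶) = 63.89 dB
N = −174 + 63.89 + 4.33 = −105.78 dBm
SNR = P_sig − N = −76.3 − (−105.78) = 29.48 dB → 29.5 dB

29.5 dB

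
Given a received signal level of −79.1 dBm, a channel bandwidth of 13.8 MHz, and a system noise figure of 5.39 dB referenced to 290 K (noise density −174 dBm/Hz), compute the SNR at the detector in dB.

18.1 dB

Noise floor: N = −174 + 10 log₁₀(B) + NF
10 log₁₀(1.38×10⁷) = 71.4 dB
N = −174 + 71.4 + 5.39 = −97.21 dBm
SNR = P_sig − N = −79.1 − (−97.21) = 18.11 dB → 18.1 dB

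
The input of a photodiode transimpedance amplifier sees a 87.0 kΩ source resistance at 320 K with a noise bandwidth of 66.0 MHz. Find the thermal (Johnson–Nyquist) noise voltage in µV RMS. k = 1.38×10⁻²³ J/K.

318 µV

V_n = √(4kTRB)
4kTRB = 4 × 1.38×10⁻²³ × 320 × 8.70×10⁴ × 6.60×10⁷ = 1.01×10⁻⁷ V²
V_n = √(1.01×10⁻⁷) = 3.18×10⁻⁴ V = 318 µV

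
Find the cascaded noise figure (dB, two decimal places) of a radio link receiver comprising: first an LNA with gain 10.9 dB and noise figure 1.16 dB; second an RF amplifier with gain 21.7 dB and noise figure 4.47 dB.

Convert to linear (a loss of L dB is a gain of −L dB): F_i = 10^(NF_i/10), G_i = 10^(G_i,dB/10)
  Stage 1: F_1 = 10^(1.16/10) = 1.306, G_1 = 10^(10.9/10) = 12.30
  Stage 2: F_2 = 10^(4.47/10) = 2.799, G_2 = 10^(21.7/10) = 147.9
Friis cascade:
  F = 1.306 + (2.799 − 1)/12.30 = 1.452
NF = 10 log₁₀(1.452) = 1.62 dB

1.62 dB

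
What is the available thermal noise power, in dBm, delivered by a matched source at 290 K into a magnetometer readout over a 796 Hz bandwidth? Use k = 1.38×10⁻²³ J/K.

P_n = kTB = 1.38×10⁻²³ × 290 × 7.96×10² = 3.19×10⁻¹⁸ W
In dBm: 10 log₁₀(3.19×10⁻¹⁸ / 10⁻³) = −145.0 dBm

−145.0 dBm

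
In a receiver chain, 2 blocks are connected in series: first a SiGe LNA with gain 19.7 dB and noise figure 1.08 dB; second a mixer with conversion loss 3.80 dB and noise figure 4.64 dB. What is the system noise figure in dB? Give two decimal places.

1.15 dB

Convert to linear (a loss of L dB is a gain of −L dB): F_i = 10^(NF_i/10), G_i = 10^(G_i,dB/10)
  Stage 1: F_1 = 10^(1.08/10) = 1.282, G_1 = 10^(19.7/10) = 93.33
  Stage 2: F_2 = 10^(4.64/10) = 2.911, G_2 = 10^(−3.80/10) = 0.4169
Friis cascade:
  F = 1.282 + (2.911 − 1)/93.33 = 1.303
NF = 10 log₁₀(1.303) = 1.15 dB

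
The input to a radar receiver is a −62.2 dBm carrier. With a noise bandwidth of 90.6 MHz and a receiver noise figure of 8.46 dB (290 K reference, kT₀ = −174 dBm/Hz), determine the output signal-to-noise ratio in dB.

23.8 dB

Noise floor: N = −174 + 10 log₁₀(B) + NF
10 log₁₀(9.06×10⁷) = 79.57 dB
N = −174 + 79.57 + 8.46 = −85.97 dBm
SNR = P_sig − N = −62.2 − (−85.97) = 23.77 dB → 23.8 dB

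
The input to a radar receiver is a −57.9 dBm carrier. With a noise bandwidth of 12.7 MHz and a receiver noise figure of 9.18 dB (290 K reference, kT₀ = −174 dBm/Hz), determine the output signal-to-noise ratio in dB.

Noise floor: N = −174 + 10 log₁₀(B) + NF
10 log₁₀(1.27×10⁷) = 71.04 dB
N = −174 + 71.04 + 9.18 = −93.78 dBm
SNR = P_sig − N = −57.9 − (−93.78) = 35.88 dB → 35.9 dB

35.9 dB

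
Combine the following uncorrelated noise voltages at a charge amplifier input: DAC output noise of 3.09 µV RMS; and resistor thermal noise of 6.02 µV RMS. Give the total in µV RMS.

Uncorrelated sources add in power (mean-square): V_tot = √(ΣV_i²)
V_tot = √[(3.09×10⁻⁶)² + (6.02×10⁻⁶)²] = 6.77×10⁻⁶ V = 6.77 µV

6.77 µV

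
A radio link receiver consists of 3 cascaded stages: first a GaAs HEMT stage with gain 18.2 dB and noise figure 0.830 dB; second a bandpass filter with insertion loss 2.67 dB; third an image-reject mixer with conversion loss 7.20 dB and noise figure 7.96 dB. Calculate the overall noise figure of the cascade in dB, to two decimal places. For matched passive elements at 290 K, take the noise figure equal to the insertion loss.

Convert to linear (a loss of L dB is a gain of −L dB): F_i = 10^(NF_i/10), G_i = 10^(G_i,dB/10)
  Stage 1: F_1 = 10^(0.830/10) = 1.211, G_1 = 10^(18.2/10) = 66.07
  Stage 2: F_2 = 10^(2.67/10) = 1.849, G_2 = 10^(−2.67/10) = 0.5408
  Stage 3: F_3 = 10^(7.96/10) = 6.252, G_3 = 10^(−7.20/10) = 0.1905
Friis cascade:
  F = 1.211 + (1.849 − 1)/66.07 + (6.252 − 1)/35.73 = 1.370
NF = 10 log₁₀(1.370) = 1.37 dB

1.37 dB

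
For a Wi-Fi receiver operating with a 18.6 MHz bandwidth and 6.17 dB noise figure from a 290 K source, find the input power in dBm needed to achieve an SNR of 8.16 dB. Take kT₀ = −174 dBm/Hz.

Sensitivity = −174 + 10 log₁₀(B) + NF + SNR_min
= −174 + 72.7 + 6.17 + 8.16
= −86.97 dBm → −87.0 dBm

−87.0 dBm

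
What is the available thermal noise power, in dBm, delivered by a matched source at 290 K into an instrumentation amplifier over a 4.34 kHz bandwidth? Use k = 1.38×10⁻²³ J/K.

P_n = kTB = 1.38×10⁻²³ × 290 × 4.34×10³ = 1.74×10⁻¹⁷ W
In dBm: 10 log₁₀(1.74×10⁻¹⁷ / 10⁻³) = −137.6 dBm

−137.6 dBm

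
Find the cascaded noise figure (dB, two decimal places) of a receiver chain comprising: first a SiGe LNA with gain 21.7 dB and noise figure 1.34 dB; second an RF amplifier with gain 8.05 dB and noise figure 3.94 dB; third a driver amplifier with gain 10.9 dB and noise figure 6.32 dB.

1.38 dB

Convert to linear (a loss of L dB is a gain of −L dB): F_i = 10^(NF_i/10), G_i = 10^(G_i,dB/10)
  Stage 1: F_1 = 10^(1.34/10) = 1.361, G_1 = 10^(21.7/10) = 147.9
  Stage 2: F_2 = 10^(3.94/10) = 2.477, G_2 = 10^(8.05/10) = 6.383
  Stage 3: F_3 = 10^(6.32/10) = 4.285, G_3 = 10^(10.9/10) = 12.30
Friis cascade:
  F = 1.361 + (2.477 − 1)/147.9 + (4.285 − 1)/944.1 = 1.375
NF = 10 log₁₀(1.375) = 1.38 dB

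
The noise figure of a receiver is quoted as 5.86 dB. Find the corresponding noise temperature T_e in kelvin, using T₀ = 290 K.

F = 10^(5.86/10) = 3.85478
T_e = (F − 1)·T₀ = (3.85478 − 1) × 290 = 828 K

828 K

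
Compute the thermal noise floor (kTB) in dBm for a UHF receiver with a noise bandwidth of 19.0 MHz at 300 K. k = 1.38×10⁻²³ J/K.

P_n = kTB = 1.38×10⁻²³ × 300 × 1.90×10⁷ = 7.87×10⁻¹⁴ W
In dBm: 10 log₁₀(7.87×10⁻¹⁴ / 10⁻³) = −101.0 dBm

−101.0 dBm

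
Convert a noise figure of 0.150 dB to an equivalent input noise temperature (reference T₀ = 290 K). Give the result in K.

10.2 K

F = 10^(0.150/10) = 1.03514
T_e = (F − 1)·T₀ = (1.03514 − 1) × 290 = 10.2 K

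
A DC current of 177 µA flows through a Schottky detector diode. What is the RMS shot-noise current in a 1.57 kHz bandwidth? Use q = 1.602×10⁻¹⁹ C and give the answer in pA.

298 pA

I_n = √(2qI·B)
2qI·B = 2 × 1.602×10⁻¹⁹ × 1.77×10⁻⁴ × 1.57×10³ = 8.90×10⁻²⁰ A²
I_n = √(8.90×10⁻²⁰) = 2.98×10⁻¹⁰ A = 298 pA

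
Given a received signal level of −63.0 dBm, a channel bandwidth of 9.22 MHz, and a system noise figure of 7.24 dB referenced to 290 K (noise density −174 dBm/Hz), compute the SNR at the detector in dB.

34.1 dB

Noise floor: N = −174 + 10 log₁₀(B) + NF
10 log₁₀(9.22×10⁶) = 69.65 dB
N = −174 + 69.65 + 7.24 = −97.11 dBm
SNR = P_sig − N = −63.0 − (−97.11) = 34.11 dB → 34.1 dB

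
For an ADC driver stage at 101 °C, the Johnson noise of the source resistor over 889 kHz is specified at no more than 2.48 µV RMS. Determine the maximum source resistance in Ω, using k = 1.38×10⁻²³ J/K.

T = 101 °C + 273.15 = 374.15 K
Johnson–Nyquist: V_n = √(4kTRB) ⇒ R = V_n² / (4kTB)
4kTB = 4 × 1.38×10⁻²³ × 374.15 × 8.89×10⁵ = 1.84×10⁻¹⁴
R = (2.48×10⁻⁶)² / 1.84×10⁻¹⁴ = 3.35×10² Ω = 335 Ω

335 Ω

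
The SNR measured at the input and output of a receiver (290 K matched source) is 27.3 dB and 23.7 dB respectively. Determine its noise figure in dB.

3.6 dB

NF (dB) = SNR_in(dB) − SNR_out(dB) when the source is at T₀
NF = 27.3 − 23.7 = 3.6 dB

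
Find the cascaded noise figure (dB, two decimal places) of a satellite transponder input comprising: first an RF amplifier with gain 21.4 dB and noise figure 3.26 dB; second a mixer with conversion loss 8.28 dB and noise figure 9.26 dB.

Convert to linear (a loss of L dB is a gain of −L dB): F_i = 10^(NF_i/10), G_i = 10^(G_i,dB/10)
  Stage 1: F_1 = 10^(3.26/10) = 2.118, G_1 = 10^(21.4/10) = 138.0
  Stage 2: F_2 = 10^(9.26/10) = 8.433, G_2 = 10^(−8.28/10) = 0.1486
Friis cascade:
  F = 2.118 + (8.433 − 1)/138.0 = 2.172
NF = 10 log₁₀(2.172) = 3.37 dB

3.37 dB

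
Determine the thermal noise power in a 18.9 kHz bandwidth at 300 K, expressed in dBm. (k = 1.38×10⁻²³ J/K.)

P_n = kTB = 1.38×10⁻²³ × 300 × 1.89×10⁴ = 7.82×10⁻¹⁷ W
In dBm: 10 log₁₀(7.82×10⁻¹⁷ / 10⁻³) = −131.1 dBm

−131.1 dBm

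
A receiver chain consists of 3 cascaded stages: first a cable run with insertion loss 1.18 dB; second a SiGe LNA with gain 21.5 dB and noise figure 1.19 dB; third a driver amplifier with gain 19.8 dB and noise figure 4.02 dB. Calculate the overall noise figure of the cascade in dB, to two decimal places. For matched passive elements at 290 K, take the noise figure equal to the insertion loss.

2.41 dB

Convert to linear (a loss of L dB is a gain of −L dB): F_i = 10^(NF_i/10), G_i = 10^(G_i,dB/10)
  Stage 1: F_1 = 10^(1.18/10) = 1.312, G_1 = 10^(−1.18/10) = 0.7621
  Stage 2: F_2 = 10^(1.19/10) = 1.315, G_2 = 10^(21.5/10) = 141.3
  Stage 3: F_3 = 10^(4.02/10) = 2.523, G_3 = 10^(19.8/10) = 95.50
Friis cascade:
  F = 1.312 + (1.315 − 1)/0.7621 + (2.523 − 1)/107.6 = 1.740
NF = 10 log₁₀(1.740) = 2.41 dB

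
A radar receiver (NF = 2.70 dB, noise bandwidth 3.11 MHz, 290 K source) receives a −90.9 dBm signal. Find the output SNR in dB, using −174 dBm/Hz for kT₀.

15.5 dB

Noise floor: N = −174 + 10 log₁₀(B) + NF
10 log₁₀(3.11×10⁶) = 64.93 dB
N = −174 + 64.93 + 2.70 = −106.37 dBm
SNR = P_sig − N = −90.9 − (−106.37) = 15.47 dB → 15.5 dB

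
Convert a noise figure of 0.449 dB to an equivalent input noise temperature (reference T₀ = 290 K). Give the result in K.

31.6 K

F = 10^(0.449/10) = 1.10892
T_e = (F − 1)·T₀ = (1.10892 − 1) × 290 = 31.6 K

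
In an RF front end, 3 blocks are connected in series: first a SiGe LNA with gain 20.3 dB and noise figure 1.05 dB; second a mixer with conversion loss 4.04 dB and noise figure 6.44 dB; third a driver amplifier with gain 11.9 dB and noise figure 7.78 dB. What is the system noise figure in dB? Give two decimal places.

Convert to linear (a loss of L dB is a gain of −L dB): F_i = 10^(NF_i/10), G_i = 10^(G_i,dB/10)
  Stage 1: F_1 = 10^(1.05/10) = 1.274, G_1 = 10^(20.3/10) = 107.2
  Stage 2: F_2 = 10^(6.44/10) = 4.406, G_2 = 10^(−4.04/10) = 0.3945
  Stage 3: F_3 = 10^(7.78/10) = 5.998, G_3 = 10^(11.9/10) = 15.49
Friis cascade:
  F = 1.274 + (4.406 − 1)/107.2 + (5.998 − 1)/42.27 = 1.424
NF = 10 log₁₀(1.424) = 1.53 dB

1.53 dB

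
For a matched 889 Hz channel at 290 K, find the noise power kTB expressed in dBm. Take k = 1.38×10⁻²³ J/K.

−144.5 dBm

P_n = kTB = 1.38×10⁻²³ × 290 × 8.89×10² = 3.56×10⁻¹⁸ W
In dBm: 10 log₁₀(3.56×10⁻¹⁸ / 10⁻³) = −144.5 dBm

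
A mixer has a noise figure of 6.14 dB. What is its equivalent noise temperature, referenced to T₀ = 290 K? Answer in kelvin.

F = 10^(6.14/10) = 4.1115
T_e = (F − 1)·T₀ = (4.1115 − 1) × 290 = 902 K

902 K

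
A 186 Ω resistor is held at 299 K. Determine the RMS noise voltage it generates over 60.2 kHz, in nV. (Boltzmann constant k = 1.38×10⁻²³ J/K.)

430 nV

V_n = √(4kTRB)
4kTRB = 4 × 1.38×10⁻²³ × 299 × 1.86×10² × 6.02×10⁴ = 1.85×10⁻¹³ V²
V_n = √(1.85×10⁻¹³) = 4.30×10⁻⁷ V = 430 nV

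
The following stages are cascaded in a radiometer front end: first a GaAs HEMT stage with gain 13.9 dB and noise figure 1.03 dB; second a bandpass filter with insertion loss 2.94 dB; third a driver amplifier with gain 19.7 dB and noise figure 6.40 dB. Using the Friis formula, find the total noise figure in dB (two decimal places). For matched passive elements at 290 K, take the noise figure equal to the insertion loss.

Convert to linear (a loss of L dB is a gain of −L dB): F_i = 10^(NF_i/10), G_i = 10^(G_i,dB/10)
  Stage 1: F_1 = 10^(1.03/10) = 1.268, G_1 = 10^(13.9/10) = 24.55
  Stage 2: F_2 = 10^(2.94/10) = 1.968, G_2 = 10^(−2.94/10) = 0.5082
  Stage 3: F_3 = 10^(6.40/10) = 4.365, G_3 = 10^(19.7/10) = 93.33
Friis cascade:
  F = 1.268 + (1.968 − 1)/24.55 + (4.365 − 1)/12.47 = 1.577
NF = 10 log₁₀(1.577) = 1.98 dB

1.98 dB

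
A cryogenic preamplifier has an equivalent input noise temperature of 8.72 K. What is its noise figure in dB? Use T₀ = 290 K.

0.129 dB

F = 1 + T_e/T₀ = 1 + 8.72/290 = 1.03007
NF = 10 log₁₀(1.03007) = 0.129 dB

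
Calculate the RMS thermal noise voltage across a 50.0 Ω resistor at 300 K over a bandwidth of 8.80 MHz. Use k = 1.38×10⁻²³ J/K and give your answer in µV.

2.70 µV

V_n = √(4kTRB)
4kTRB = 4 × 1.38×10⁻²³ × 300 × 5.00×10¹ × 8.80×10⁶ = 7.29×10⁻¹² V²
V_n = √(7.29×10⁻¹²) = 2.70×10⁻⁶ V = 2.70 µV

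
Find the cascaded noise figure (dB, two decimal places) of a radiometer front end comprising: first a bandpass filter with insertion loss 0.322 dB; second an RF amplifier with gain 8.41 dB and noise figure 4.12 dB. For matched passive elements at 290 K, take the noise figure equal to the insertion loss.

4.44 dB

Convert to linear (a loss of L dB is a gain of −L dB): F_i = 10^(NF_i/10), G_i = 10^(G_i,dB/10)
  Stage 1: F_1 = 10^(0.322/10) = 1.077, G_1 = 10^(−0.322/10) = 0.9285
  Stage 2: F_2 = 10^(4.12/10) = 2.582, G_2 = 10^(8.41/10) = 6.934
Friis cascade:
  F = 1.077 + (2.582 − 1)/0.9285 = 2.781
NF = 10 log₁₀(2.781) = 4.44 dB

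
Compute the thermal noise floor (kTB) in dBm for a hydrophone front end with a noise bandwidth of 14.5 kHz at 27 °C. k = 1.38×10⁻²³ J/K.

T = 27 °C + 273.15 = 300.15 K
P_n = kTB = 1.38×10⁻²³ × 300.15 × 1.45×10⁴ = 6.01×10⁻¹⁷ W
In dBm: 10 log₁₀(6.01×10⁻¹⁷ / 10⁻³) = −132.2 dBm

−132.2 dBm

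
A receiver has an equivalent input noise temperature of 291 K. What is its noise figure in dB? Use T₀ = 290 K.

F = 1 + T_e/T₀ = 1 + 291/290 = 2.00345
NF = 10 log₁₀(2.00345) = 3.02 dB

3.02 dB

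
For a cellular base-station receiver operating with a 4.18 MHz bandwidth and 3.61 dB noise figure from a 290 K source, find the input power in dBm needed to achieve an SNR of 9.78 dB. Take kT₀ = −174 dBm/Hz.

Sensitivity = −174 + 10 log₁₀(B) + NF + SNR_min
= −174 + 66.21 + 3.61 + 9.78
= −94.40 dBm → −94.4 dBm

−94.4 dBm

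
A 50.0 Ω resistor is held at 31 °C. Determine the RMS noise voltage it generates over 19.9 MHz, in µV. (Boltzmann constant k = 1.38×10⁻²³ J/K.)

T = 31 °C + 273.15 = 304.15 K
V_n = √(4kTRB)
4kTRB = 4 × 1.38×10⁻²³ × 304.15 × 5.00×10¹ × 1.99×10⁷ = 1.67×10⁻¹¹ V²
V_n = √(1.67×10⁻¹¹) = 4.09×10⁻⁶ V = 4.09 µV

4.09 µV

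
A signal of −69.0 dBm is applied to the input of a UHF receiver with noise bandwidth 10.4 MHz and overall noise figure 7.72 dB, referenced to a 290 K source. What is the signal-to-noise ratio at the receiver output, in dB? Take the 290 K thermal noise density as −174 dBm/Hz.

27.1 dB

Noise floor: N = −174 + 10 log₁₀(B) + NF
10 log₁₀(1.04×10⁷) = 70.17 dB
N = −174 + 70.17 + 7.72 = −96.11 dBm
SNR = P_sig − N = −69.0 − (−96.11) = 27.11 dB → 27.1 dB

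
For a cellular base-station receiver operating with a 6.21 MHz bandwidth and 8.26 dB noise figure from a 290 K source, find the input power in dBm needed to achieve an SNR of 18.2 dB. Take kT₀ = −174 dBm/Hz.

−79.6 dBm

Sensitivity = −174 + 10 log₁₀(B) + NF + SNR_min
= −174 + 67.93 + 8.26 + 18.2
= −79.61 dBm → −79.6 dBm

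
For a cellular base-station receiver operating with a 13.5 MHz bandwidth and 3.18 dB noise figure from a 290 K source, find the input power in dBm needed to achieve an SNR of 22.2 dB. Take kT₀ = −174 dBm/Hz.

Sensitivity = −174 + 10 log₁₀(B) + NF + SNR_min
= −174 + 71.3 + 3.18 + 22.2
= −77.32 dBm → −77.3 dBm

−77.3 dBm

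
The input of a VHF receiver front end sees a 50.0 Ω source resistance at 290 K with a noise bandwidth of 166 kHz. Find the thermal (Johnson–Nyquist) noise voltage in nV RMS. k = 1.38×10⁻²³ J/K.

V_n = √(4kTRB)
4kTRB = 4 × 1.38×10⁻²³ × 290 × 5.00×10¹ × 1.66×10⁵ = 1.33×10⁻¹³ V²
V_n = √(1.33×10⁻¹³) = 3.65×10⁻⁷ V = 365 nV

365 nV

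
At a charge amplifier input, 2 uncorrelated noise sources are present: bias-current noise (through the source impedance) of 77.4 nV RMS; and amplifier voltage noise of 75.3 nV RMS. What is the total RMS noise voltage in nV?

108 nV

Uncorrelated sources add in power (mean-square): V_tot = √(ΣV_i²)
V_tot = √[(7.74×10⁻⁸)² + (7.53×10⁻⁸)²] = 1.08×10⁻⁷ V = 108 nV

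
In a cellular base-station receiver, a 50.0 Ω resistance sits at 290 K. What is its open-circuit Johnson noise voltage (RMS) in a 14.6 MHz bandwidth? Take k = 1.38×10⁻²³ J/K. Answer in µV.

V_n = √(4kTRB)
4kTRB = 4 × 1.38×10⁻²³ × 290 × 5.00×10¹ × 1.46×10⁷ = 1.17×10⁻¹¹ V²
V_n = √(1.17×10⁻¹¹) = 3.42×10⁻⁶ V = 3.42 µV

3.42 µV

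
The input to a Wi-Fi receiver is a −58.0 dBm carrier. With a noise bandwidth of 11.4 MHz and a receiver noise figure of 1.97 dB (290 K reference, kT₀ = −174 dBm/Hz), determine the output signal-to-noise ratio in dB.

Noise floor: N = −174 + 10 log₁₀(B) + NF
10 log₁₀(1.14×10⁷) = 70.57 dB
N = −174 + 70.57 + 1.97 = −101.46 dBm
SNR = P_sig − N = −58.0 − (−101.46) = 43.46 dB → 43.5 dB

43.5 dB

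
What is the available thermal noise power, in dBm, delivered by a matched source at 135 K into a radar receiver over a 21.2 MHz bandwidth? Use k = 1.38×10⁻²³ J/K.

P_n = kTB = 1.38×10⁻²³ × 135 × 2.12×10⁷ = 3.95×10⁻¹⁴ W
In dBm: 10 log₁₀(3.95×10⁻¹⁴ / 10⁻³) = −104.0 dBm

−104.0 dBm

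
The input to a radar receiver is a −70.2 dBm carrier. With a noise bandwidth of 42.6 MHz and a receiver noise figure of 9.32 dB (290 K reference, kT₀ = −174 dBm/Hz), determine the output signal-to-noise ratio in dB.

Noise floor: N = −174 + 10 log₁₀(B) + NF
10 log₁₀(4.26×10⁷) = 76.29 dB
N = −174 + 76.29 + 9.32 = −88.39 dBm
SNR = P_sig − N = −70.2 − (−88.39) = 18.19 dB → 18.2 dB

18.2 dB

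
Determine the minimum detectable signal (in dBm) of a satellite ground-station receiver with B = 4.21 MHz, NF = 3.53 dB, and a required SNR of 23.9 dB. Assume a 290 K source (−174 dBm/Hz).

Sensitivity = −174 + 10 log₁₀(B) + NF + SNR_min
= −174 + 66.24 + 3.53 + 23.9
= −80.33 dBm → −80.3 dBm

−80.3 dBm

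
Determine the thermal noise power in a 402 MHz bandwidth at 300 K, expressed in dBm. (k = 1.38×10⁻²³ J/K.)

−87.8 dBm

P_n = kTB = 1.38×10⁻²³ × 300 × 4.02×10⁸ = 1.66×10⁻¹² W
In dBm: 10 log₁₀(1.66×10⁻¹² / 10⁻³) = −87.8 dBm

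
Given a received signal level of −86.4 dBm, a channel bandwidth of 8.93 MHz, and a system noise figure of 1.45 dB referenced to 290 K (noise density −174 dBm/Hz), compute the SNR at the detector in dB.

16.6 dB

Noise floor: N = −174 + 10 log₁₀(B) + NF
10 log₁₀(8.93×10⁶) = 69.51 dB
N = −174 + 69.51 + 1.45 = −103.04 dBm
SNR = P_sig − N = −86.4 − (−103.04) = 16.64 dB → 16.6 dB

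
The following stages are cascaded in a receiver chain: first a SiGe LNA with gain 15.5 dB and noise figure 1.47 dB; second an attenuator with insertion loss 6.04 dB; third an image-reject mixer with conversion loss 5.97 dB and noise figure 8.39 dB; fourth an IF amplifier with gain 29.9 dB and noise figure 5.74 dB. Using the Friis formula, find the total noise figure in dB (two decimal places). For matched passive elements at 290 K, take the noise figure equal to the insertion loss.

5.30 dB

Convert to linear (a loss of L dB is a gain of −L dB): F_i = 10^(NF_i/10), G_i = 10^(G_i,dB/10)
  Stage 1: F_1 = 10^(1.47/10) = 1.403, G_1 = 10^(15.5/10) = 35.48
  Stage 2: F_2 = 10^(6.04/10) = 4.018, G_2 = 10^(−6.04/10) = 0.2489
  Stage 3: F_3 = 10^(8.39/10) = 6.902, G_3 = 10^(−5.97/10) = 0.2529
  Stage 4: F_4 = 10^(5.74/10) = 3.750, G_4 = 10^(29.9/10) = 977.2
Friis cascade:
  F = 1.403 + (4.018 − 1)/35.48 + (6.902 − 1)/8.831 + (3.750 − 1)/2.234 = 3.387
NF = 10 log₁₀(3.387) = 5.30 dB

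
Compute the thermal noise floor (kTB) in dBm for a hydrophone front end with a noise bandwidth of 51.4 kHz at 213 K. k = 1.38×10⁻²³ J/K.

−128.2 dBm

P_n = kTB = 1.38×10⁻²³ × 213 × 5.14×10⁴ = 1.51×10⁻¹⁶ W
In dBm: 10 log₁₀(1.51×10⁻¹⁶ / 10⁻³) = −128.2 dBm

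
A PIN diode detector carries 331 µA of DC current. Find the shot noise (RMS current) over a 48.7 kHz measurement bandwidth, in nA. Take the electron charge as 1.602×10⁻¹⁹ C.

2.27 nA

I_n = √(2qI·B)
2qI·B = 2 × 1.602×10⁻¹⁹ × 3.31×10⁻⁴ × 4.87×10⁴ = 5.16×10⁻¹⁸ A²
I_n = √(5.16×10⁻¹⁸) = 2.27×10⁻⁹ A = 2.27 nA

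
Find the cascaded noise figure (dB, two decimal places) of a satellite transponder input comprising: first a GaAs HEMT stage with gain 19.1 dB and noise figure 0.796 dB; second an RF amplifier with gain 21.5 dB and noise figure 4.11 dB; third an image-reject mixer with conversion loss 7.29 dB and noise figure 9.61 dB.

Convert to linear (a loss of L dB is a gain of −L dB): F_i = 10^(NF_i/10), G_i = 10^(G_i,dB/10)
  Stage 1: F_1 = 10^(0.796/10) = 1.201, G_1 = 10^(19.1/10) = 81.28
  Stage 2: F_2 = 10^(4.11/10) = 2.576, G_2 = 10^(21.5/10) = 141.3
  Stage 3: F_3 = 10^(9.61/10) = 9.141, G_3 = 10^(−7.29/10) = 0.1866
Friis cascade:
  F = 1.201 + (2.576 − 1)/81.28 + (9.141 − 1)/1.148×10⁴ = 1.221
NF = 10 log₁₀(1.221) = 0.87 dB

0.87 dB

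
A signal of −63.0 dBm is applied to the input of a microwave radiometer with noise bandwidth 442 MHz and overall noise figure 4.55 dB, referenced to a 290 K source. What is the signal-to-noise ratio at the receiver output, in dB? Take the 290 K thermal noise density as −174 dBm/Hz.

Noise floor: N = −174 + 10 log₁₀(B) + NF
10 log₁₀(4.42×10⁸) = 86.45 dB
N = −174 + 86.45 + 4.55 = −83.00 dBm
SNR = P_sig − N = −63.0 − (−83.00) = 20.00 dB → 20.0 dB

20.0 dB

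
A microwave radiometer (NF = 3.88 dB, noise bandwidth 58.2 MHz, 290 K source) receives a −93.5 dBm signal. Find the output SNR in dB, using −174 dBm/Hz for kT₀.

−1.0 dB

Noise floor: N = −174 + 10 log₁₀(B) + NF
10 log₁₀(5.82×10⁷) = 77.65 dB
N = −174 + 77.65 + 3.88 = −92.47 dBm
SNR = P_sig − N = −93.5 − (−92.47) = −1.03 dB → −1.0 dB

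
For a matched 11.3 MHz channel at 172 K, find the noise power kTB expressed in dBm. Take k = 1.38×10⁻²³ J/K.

P_n = kTB = 1.38×10⁻²³ × 172 × 1.13×10⁷ = 2.68×10⁻¹⁴ W
In dBm: 10 log₁₀(2.68×10⁻¹⁴ / 10⁻³) = −105.7 dBm

−105.7 dBm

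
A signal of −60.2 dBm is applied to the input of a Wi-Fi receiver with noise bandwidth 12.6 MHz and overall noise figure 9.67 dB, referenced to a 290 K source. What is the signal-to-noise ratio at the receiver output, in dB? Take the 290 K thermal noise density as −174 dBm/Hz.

33.1 dB

Noise floor: N = −174 + 10 log₁₀(B) + NF
10 log₁₀(1.26×10⁷) = 71 dB
N = −174 + 71 + 9.67 = −93.33 dBm
SNR = P_sig − N = −60.2 − (−93.33) = 33.13 dB → 33.1 dB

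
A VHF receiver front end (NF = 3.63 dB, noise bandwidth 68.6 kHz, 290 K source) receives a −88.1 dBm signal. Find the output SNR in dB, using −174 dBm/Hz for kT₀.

Noise floor: N = −174 + 10 log₁₀(B) + NF
10 log₁₀(6.86×10⁴) = 48.36 dB
N = −174 + 48.36 + 3.63 = −122.01 dBm
SNR = P_sig − N = −88.1 − (−122.01) = 33.91 dB → 33.9 dB

33.9 dB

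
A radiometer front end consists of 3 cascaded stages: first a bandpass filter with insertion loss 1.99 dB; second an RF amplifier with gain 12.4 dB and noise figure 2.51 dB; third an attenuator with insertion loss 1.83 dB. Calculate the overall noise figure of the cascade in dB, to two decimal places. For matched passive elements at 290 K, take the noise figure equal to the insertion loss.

4.57 dB

Convert to linear (a loss of L dB is a gain of −L dB): F_i = 10^(NF_i/10), G_i = 10^(G_i,dB/10)
  Stage 1: F_1 = 10^(1.99/10) = 1.581, G_1 = 10^(−1.99/10) = 0.6324
  Stage 2: F_2 = 10^(2.51/10) = 1.782, G_2 = 10^(12.4/10) = 17.38
  Stage 3: F_3 = 10^(1.83/10) = 1.524, G_3 = 10^(−1.83/10) = 0.6561
Friis cascade:
  F = 1.581 + (1.782 − 1)/0.6324 + (1.524 − 1)/10.99 = 2.866
NF = 10 log₁₀(2.866) = 4.57 dB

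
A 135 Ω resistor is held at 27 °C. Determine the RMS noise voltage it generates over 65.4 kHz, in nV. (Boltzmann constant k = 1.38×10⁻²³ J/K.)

T = 27 °C + 273.15 = 300.15 K
V_n = √(4kTRB)
4kTRB = 4 × 1.38×10⁻²³ × 300.15 × 1.35×10² × 6.54×10⁴ = 1.46×10⁻¹³ V²
V_n = √(1.46×10⁻¹³) = 3.82×10⁻⁷ V = 382 nV

382 nV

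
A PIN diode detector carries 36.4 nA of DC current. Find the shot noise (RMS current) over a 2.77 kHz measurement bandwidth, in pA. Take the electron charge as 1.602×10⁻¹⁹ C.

5.68 pA

I_n = √(2qI·B)
2qI·B = 2 × 1.602×10⁻¹⁹ × 3.64×10⁻⁸ × 2.77×10³ = 3.23×10⁻²³ A²
I_n = √(3.23×10⁻²³) = 5.68×10⁻¹² A = 5.68 pA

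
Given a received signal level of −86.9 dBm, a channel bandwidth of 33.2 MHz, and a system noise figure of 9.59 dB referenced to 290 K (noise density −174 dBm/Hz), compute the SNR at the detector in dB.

Noise floor: N = −174 + 10 log₁₀(B) + NF
10 log₁₀(3.32×10⁷) = 75.21 dB
N = −174 + 75.21 + 9.59 = −89.20 dBm
SNR = P_sig − N = −86.9 − (−89.20) = 2.30 dB → 2.3 dB

2.3 dB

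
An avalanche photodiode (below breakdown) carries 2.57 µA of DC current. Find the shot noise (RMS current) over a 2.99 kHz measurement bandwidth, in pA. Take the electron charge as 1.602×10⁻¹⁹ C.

49.6 pA

I_n = √(2qI·B)
2qI·B = 2 × 1.602×10⁻¹⁹ × 2.57×10⁻⁶ × 2.99×10³ = 2.46×10⁻²¹ A²
I_n = √(2.46×10⁻²¹) = 4.96×10⁻¹¹ A = 49.6 pA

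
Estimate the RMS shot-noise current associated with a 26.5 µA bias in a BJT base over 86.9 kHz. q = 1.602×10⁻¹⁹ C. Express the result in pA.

859 pA

I_n = √(2qI·B)
2qI·B = 2 × 1.602×10⁻¹⁹ × 2.65×10⁻⁵ × 8.69×10⁴ = 7.38×10⁻¹⁹ A²
I_n = √(7.38×10⁻¹⁹) = 8.59×10⁻¹⁰ A = 859 pA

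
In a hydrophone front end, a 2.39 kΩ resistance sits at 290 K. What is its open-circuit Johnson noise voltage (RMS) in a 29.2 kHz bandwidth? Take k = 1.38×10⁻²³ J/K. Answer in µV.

V_n = √(4kTRB)
4kTRB = 4 × 1.38×10⁻²³ × 290 × 2.39×10³ × 2.92×10⁴ = 1.12×10⁻¹² V²
V_n = √(1.12×10⁻¹²) = 1.06×10⁻⁶ V = 1.06 µV

1.06 µV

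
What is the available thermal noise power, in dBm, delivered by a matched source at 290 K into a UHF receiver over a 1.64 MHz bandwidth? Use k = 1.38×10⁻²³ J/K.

−111.8 dBm

P_n = kTB = 1.38×10⁻²³ × 290 × 1.64×10⁶ = 6.56×10⁻¹⁵ W
In dBm: 10 log₁₀(6.56×10⁻¹⁵ / 10⁻³) = −111.8 dBm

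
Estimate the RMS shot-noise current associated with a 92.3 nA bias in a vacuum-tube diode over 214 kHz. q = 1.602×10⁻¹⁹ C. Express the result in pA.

79.6 pA

I_n = √(2qI·B)
2qI·B = 2 × 1.602×10⁻¹⁹ × 9.23×10⁻⁸ × 2.14×10⁵ = 6.33×10⁻²¹ A²
I_n = √(6.33×10⁻²¹) = 7.96×10⁻¹¹ A = 79.6 pA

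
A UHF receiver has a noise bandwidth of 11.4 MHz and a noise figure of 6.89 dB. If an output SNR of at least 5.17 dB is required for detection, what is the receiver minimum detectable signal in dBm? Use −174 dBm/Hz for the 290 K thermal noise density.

−91.4 dBm

Sensitivity = −174 + 10 log₁₀(B) + NF + SNR_min
= −174 + 70.57 + 6.89 + 5.17
= −91.37 dBm → −91.4 dBm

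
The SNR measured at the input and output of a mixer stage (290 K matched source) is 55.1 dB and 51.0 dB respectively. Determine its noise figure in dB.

4.1 dB

NF (dB) = SNR_in(dB) − SNR_out(dB) when the source is at T₀
NF = 55.1 − 51.0 = 4.1 dB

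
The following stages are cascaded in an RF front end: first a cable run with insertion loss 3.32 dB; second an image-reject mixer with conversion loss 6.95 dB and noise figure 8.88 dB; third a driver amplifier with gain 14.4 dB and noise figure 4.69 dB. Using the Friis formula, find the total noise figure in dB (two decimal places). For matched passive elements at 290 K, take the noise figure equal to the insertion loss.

Convert to linear (a loss of L dB is a gain of −L dB): F_i = 10^(NF_i/10), G_i = 10^(G_i,dB/10)
  Stage 1: F_1 = 10^(3.32/10) = 2.148, G_1 = 10^(−3.32/10) = 0.4656
  Stage 2: F_2 = 10^(8.88/10) = 7.727, G_2 = 10^(−6.95/10) = 0.2018
  Stage 3: F_3 = 10^(4.69/10) = 2.944, G_3 = 10^(14.4/10) = 27.54
Friis cascade:
  F = 2.148 + (7.727 − 1)/0.4656 + (2.944 − 1)/0.09397 = 37.29
NF = 10 log₁₀(37.29) = 15.72 dB

15.72 dB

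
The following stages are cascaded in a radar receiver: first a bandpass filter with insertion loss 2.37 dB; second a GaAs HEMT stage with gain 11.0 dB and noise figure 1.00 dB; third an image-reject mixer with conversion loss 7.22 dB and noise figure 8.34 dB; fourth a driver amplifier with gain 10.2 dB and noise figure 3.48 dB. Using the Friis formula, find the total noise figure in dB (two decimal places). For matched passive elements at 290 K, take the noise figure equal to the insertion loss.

5.86 dB

Convert to linear (a loss of L dB is a gain of −L dB): F_i = 10^(NF_i/10), G_i = 10^(G_i,dB/10)
  Stage 1: F_1 = 10^(2.37/10) = 1.726, G_1 = 10^(−2.37/10) = 0.5794
  Stage 2: F_2 = 10^(1.00/10) = 1.259, G_2 = 10^(11.0/10) = 12.59
  Stage 3: F_3 = 10^(8.34/10) = 6.823, G_3 = 10^(−7.22/10) = 0.1897
  Stage 4: F_4 = 10^(3.48/10) = 2.228, G_4 = 10^(10.2/10) = 10.47
Friis cascade:
  F = 1.726 + (1.259 − 1)/0.5794 + (6.823 − 1)/7.295 + (2.228 − 1)/1.384 = 3.859
NF = 10 log₁₀(3.859) = 5.86 dB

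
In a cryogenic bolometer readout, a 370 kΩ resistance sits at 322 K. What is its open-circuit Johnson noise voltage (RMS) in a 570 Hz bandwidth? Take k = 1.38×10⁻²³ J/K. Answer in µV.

V_n = √(4kTRB)
4kTRB = 4 × 1.38×10⁻²³ × 322 × 3.70×10⁵ × 5.70×10² = 3.75×10⁻¹² V²
V_n = √(3.75×10⁻¹²) = 1.94×10⁻⁶ V = 1.94 µV

1.94 µV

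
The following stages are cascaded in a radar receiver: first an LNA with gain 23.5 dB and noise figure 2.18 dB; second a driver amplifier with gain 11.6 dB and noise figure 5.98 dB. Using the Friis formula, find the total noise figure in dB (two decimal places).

Convert to linear (a loss of L dB is a gain of −L dB): F_i = 10^(NF_i/10), G_i = 10^(G_i,dB/10)
  Stage 1: F_1 = 10^(2.18/10) = 1.652, G_1 = 10^(23.5/10) = 223.9
  Stage 2: F_2 = 10^(5.98/10) = 3.963, G_2 = 10^(11.6/10) = 14.45
Friis cascade:
  F = 1.652 + (3.963 − 1)/223.9 = 1.665
NF = 10 log₁₀(1.665) = 2.21 dB

2.21 dB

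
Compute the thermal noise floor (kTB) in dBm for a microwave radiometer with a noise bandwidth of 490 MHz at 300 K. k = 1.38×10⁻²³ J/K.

−86.9 dBm

P_n = kTB = 1.38×10⁻²³ × 300 × 4.90×10⁸ = 2.03×10⁻¹² W
In dBm: 10 log₁₀(2.03×10⁻¹² / 10⁻³) = −86.9 dBm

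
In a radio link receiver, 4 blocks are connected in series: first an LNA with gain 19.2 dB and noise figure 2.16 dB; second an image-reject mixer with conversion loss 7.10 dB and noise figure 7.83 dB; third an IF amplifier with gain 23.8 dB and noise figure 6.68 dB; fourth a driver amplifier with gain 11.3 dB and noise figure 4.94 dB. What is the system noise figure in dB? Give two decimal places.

Convert to linear (a loss of L dB is a gain of −L dB): F_i = 10^(NF_i/10), G_i = 10^(G_i,dB/10)
  Stage 1: F_1 = 10^(2.16/10) = 1.644, G_1 = 10^(19.2/10) = 83.18
  Stage 2: F_2 = 10^(7.83/10) = 6.067, G_2 = 10^(−7.10/10) = 0.1950
  Stage 3: F_3 = 10^(6.68/10) = 4.656, G_3 = 10^(23.8/10) = 239.9
  Stage 4: F_4 = 10^(4.94/10) = 3.119, G_4 = 10^(11.3/10) = 13.49
Friis cascade:
  F = 1.644 + (6.067 − 1)/83.18 + (4.656 − 1)/16.22 + (3.119 − 1)/3890 = 1.931
NF = 10 log₁₀(1.931) = 2.86 dB

2.86 dB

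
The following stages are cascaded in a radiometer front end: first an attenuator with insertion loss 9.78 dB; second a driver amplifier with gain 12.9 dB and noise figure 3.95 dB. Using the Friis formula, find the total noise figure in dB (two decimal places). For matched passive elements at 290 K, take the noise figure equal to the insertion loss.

Convert to linear (a loss of L dB is a gain of −L dB): F_i = 10^(NF_i/10), G_i = 10^(G_i,dB/10)
  Stage 1: F_1 = 10^(9.78/10) = 9.506, G_1 = 10^(−9.78/10) = 0.1052
  Stage 2: F_2 = 10^(3.95/10) = 2.483, G_2 = 10^(12.9/10) = 19.50
Friis cascade:
  F = 9.506 + (2.483 − 1)/0.1052 = 23.60
NF = 10 log₁₀(23.60) = 13.73 dB

13.73 dB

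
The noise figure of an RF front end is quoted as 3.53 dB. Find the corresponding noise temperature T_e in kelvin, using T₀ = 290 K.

364 K

F = 10^(3.53/10) = 2.25424
T_e = (F − 1)·T₀ = (2.25424 − 1) × 290 = 364 K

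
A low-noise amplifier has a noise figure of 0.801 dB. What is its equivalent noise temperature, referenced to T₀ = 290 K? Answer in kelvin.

F = 10^(0.801/10) = 1.20254
T_e = (F − 1)·T₀ = (1.20254 − 1) × 290 = 58.7 K

58.7 K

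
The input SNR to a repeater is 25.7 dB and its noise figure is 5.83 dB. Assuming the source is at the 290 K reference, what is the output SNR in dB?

19.87 dB

By definition F = SNR_in/SNR_out, so in dB: SNR_out = SNR_in − NF
SNR_out = 25.7 − 5.83 = 19.87 dB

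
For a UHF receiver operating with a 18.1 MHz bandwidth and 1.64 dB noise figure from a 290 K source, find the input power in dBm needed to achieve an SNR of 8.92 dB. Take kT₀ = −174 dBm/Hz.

−90.9 dBm

Sensitivity = −174 + 10 log₁₀(B) + NF + SNR_min
= −174 + 72.58 + 1.64 + 8.92
= −90.86 dBm → −90.9 dBm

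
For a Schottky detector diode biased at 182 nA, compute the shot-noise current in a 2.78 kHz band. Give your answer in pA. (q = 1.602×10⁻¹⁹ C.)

I_n = √(2qI·B)
2qI·B = 2 × 1.602×10⁻¹⁹ × 1.82×10⁻⁷ × 2.78×10³ = 1.62×10⁻²² A²
I_n = √(1.62×10⁻²²) = 1.27×10⁻¹¹ A = 12.7 pA

12.7 pA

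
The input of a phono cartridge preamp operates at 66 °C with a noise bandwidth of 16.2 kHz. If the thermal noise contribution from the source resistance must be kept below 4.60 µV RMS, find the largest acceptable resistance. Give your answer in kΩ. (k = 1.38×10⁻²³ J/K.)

69.8 kΩ

T = 66 °C + 273.15 = 339.15 K
Johnson–Nyquist: V_n = √(4kTRB) ⇒ R = V_n² / (4kTB)
4kTB = 4 × 1.38×10⁻²³ × 339.15 × 1.62×10⁴ = 3.03×10⁻¹⁶
R = (4.60×10⁻⁶)² / 3.03×10⁻¹⁶ = 6.98×10⁴ Ω = 69.8 kΩ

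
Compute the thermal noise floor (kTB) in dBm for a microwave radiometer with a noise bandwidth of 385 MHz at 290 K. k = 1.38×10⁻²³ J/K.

P_n = kTB = 1.38×10⁻²³ × 290 × 3.85×10⁸ = 1.54×10⁻¹² W
In dBm: 10 log₁₀(1.54×10⁻¹² / 10⁻³) = −88.1 dBm

−88.1 dBm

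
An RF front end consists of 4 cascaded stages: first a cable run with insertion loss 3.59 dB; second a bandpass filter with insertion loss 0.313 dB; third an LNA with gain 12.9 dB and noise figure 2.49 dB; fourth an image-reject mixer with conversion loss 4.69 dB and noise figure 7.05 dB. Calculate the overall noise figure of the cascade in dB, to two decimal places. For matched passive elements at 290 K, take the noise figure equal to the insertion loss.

Convert to linear (a loss of L dB is a gain of −L dB): F_i = 10^(NF_i/10), G_i = 10^(G_i,dB/10)
  Stage 1: F_1 = 10^(3.59/10) = 2.286, G_1 = 10^(−3.59/10) = 0.4375
  Stage 2: F_2 = 10^(0.313/10) = 1.075, G_2 = 10^(−0.313/10) = 0.9305
  Stage 3: F_3 = 10^(2.49/10) = 1.774, G_3 = 10^(12.9/10) = 19.50
  Stage 4: F_4 = 10^(7.05/10) = 5.070, G_4 = 10^(−4.69/10) = 0.3396
Friis cascade:
  F = 2.286 + (1.075 − 1)/0.4375 + (1.774 − 1)/0.4071 + (5.070 − 1)/7.938 = 4.871
NF = 10 log₁₀(4.871) = 6.88 dB

6.88 dB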